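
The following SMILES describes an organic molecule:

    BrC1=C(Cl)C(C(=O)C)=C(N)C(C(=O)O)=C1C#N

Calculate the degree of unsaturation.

8

Molecular formula: C10H6BrClN2O3.
DoU = (2C + 2 + N − H − X) / 2, where X is the halogen count and O/S are ignored.
    = (2·10 + 2 + 2 − 6 − 2) / 2 = 16 / 2 = 8.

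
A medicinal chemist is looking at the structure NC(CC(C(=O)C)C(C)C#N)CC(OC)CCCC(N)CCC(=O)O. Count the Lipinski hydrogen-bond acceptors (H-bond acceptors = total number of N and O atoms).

7

N atoms: 3; O atoms: 4.
Lipinski HBA = 3 + 4 = 7.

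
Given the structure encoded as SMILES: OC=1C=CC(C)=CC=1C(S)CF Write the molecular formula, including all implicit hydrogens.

Walk through each heavy atom and fill implicit hydrogens from standard valence (C 4, N 3, O 2, S 2, halogen 1):
  atom 1: O, bond orders sum to 1 (valence 2) → 1 H
  atom 2: C, bond orders sum to 4 (valence 4) → 0 H
  atom 3: C, bond orders sum to 3 (valence 4) → 1 H
  atom 4: C, bond orders sum to 3 (valence 4) → 1 H
  atom 5: C, bond orders sum to 4 (valence 4) → 0 H
  atom 6: C, bond orders sum to 1 (valence 4) → 3 H
  atom 7: C, bond orders sum to 3 (valence 4) → 1 H
  atom 8: C, bond orders sum to 4 (valence 4) → 0 H
  atom 9: C, bond orders sum to 3 (valence 4) → 1 H
  atom 10: S, bond orders sum to 1 (valence 2) → 1 H
  atom 11: C, bond orders sum to 2 (valence 4) → 2 H
  atom 12: F (halogen, monovalent) → 0 H
Totals → C:9, H:11, F:1, O:1, S:1.

C9H11FOS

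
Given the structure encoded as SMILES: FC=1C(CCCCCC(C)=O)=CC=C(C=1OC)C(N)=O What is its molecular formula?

Walk through each heavy atom and fill implicit hydrogens from standard valence (C 4, N 3, O 2, S 2, halogen 1):
  atom 1: F (halogen, monovalent) → 0 H
  atom 2: C, bond orders sum to 4 (valence 4) → 0 H
  atom 3: C, bond orders sum to 4 (valence 4) → 0 H
  atom 4: C, bond orders sum to 2 (valence 4) → 2 H
  atom 5: C, bond orders sum to 2 (valence 4) → 2 H
  atom 6: C, bond orders sum to 2 (valence 4) → 2 H
  atom 7: C, bond orders sum to 2 (valence 4) → 2 H
  atom 8: C, bond orders sum to 2 (valence 4) → 2 H
  atom 9: C, bond orders sum to 4 (valence 4) → 0 H
  atom 10: C, bond orders sum to 1 (valence 4) → 3 H
  atom 11: O, bond orders sum to 2 (valence 2) → 0 H
  atom 12: C, bond orders sum to 3 (valence 4) → 1 H
  atom 13: C, bond orders sum to 3 (valence 4) → 1 H
  atom 14: C, bond orders sum to 4 (valence 4) → 0 H
  atom 15: C, bond orders sum to 4 (valence 4) → 0 H
  atom 16: O, bond orders sum to 2 (valence 2) → 0 H
  atom 17: C, bond orders sum to 1 (valence 4) → 3 H
  atom 18: C, bond orders sum to 4 (valence 4) → 0 H
  atom 19: N, bond orders sum to 1 (valence 3) → 2 H
  atom 20: O, bond orders sum to 2 (valence 2) → 0 H
Totals → C:15, H:20, F:1, N:1, O:3.

C15H20FNO3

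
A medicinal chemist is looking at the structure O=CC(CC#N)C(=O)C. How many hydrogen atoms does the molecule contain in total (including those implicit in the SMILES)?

Walk through each heavy atom and fill implicit hydrogens from standard valence (C 4, N 3, O 2, S 2, halogen 1):
  atom 1: O, bond orders sum to 2 (valence 2) → 0 H
  atom 2: C, bond orders sum to 3 (valence 4) → 1 H
  atom 3: C, bond orders sum to 3 (valence 4) → 1 H
  atom 4: C, bond orders sum to 2 (valence 4) → 2 H
  atom 5: C, bond orders sum to 4 (valence 4) → 0 H
  atom 6: N, bond orders sum to 3 (valence 3) → 0 H
  atom 7: C, bond orders sum to 4 (valence 4) → 0 H
  atom 8: O, bond orders sum to 2 (valence 2) → 0 H
  atom 9: C, bond orders sum to 1 (valence 4) → 3 H
Total hydrogens: 7.

7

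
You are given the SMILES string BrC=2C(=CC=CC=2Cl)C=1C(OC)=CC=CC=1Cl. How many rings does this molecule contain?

2

In SMILES, each pair of matching ring-closure digits denotes one ring-closing bond; the number of such bonds equals the number of independent rings.
Ring-closure bonds here: 2.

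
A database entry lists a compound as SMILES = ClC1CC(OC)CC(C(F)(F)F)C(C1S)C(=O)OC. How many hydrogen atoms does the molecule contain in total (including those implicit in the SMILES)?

16

Walk through each heavy atom and fill implicit hydrogens from standard valence (C 4, N 3, O 2, S 2, halogen 1):
  atom 1: Cl (halogen, monovalent) → 0 H
  atom 2: C, bond orders sum to 3 (valence 4) → 1 H
  atom 3: C, bond orders sum to 2 (valence 4) → 2 H
  atom 4: C, bond orders sum to 3 (valence 4) → 1 H
  atom 5: O, bond orders sum to 2 (valence 2) → 0 H
  atom 6: C, bond orders sum to 1 (valence 4) → 3 H
  atom 7: C, bond orders sum to 2 (valence 4) → 2 H
  atom 8: C, bond orders sum to 3 (valence 4) → 1 H
  atom 9: C, bond orders sum to 4 (valence 4) → 0 H
  atom 10: F (halogen, monovalent) → 0 H
  atom 11: F (halogen, monovalent) → 0 H
  atom 12: F (halogen, monovalent) → 0 H
  atom 13: C, bond orders sum to 3 (valence 4) → 1 H
  atom 14: C, bond orders sum to 3 (valence 4) → 1 H
  atom 15: S, bond orders sum to 1 (valence 2) → 1 H
  atom 16: C, bond orders sum to 4 (valence 4) → 0 H
  atom 17: O, bond orders sum to 2 (valence 2) → 0 H
  atom 18: O, bond orders sum to 2 (valence 2) → 0 H
  atom 19: C, bond orders sum to 1 (valence 4) → 3 H
Total hydrogens: 16.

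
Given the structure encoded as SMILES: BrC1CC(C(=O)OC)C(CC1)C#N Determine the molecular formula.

Walk through each heavy atom and fill implicit hydrogens from standard valence (C 4, N 3, O 2, S 2, halogen 1):
  atom 1: Br (halogen, monovalent) → 0 H
  atom 2: C, bond orders sum to 3 (valence 4) → 1 H
  atom 3: C, bond orders sum to 2 (valence 4) → 2 H
  atom 4: C, bond orders sum to 3 (valence 4) → 1 H
  atom 5: C, bond orders sum to 4 (valence 4) → 0 H
  atom 6: O, bond orders sum to 2 (valence 2) → 0 H
  atom 7: O, bond orders sum to 2 (valence 2) → 0 H
  atom 8: C, bond orders sum to 1 (valence 4) → 3 H
  atom 9: C, bond orders sum to 3 (valence 4) → 1 H
  atom 10: C, bond orders sum to 2 (valence 4) → 2 H
  atom 11: C, bond orders sum to 2 (valence 4) → 2 H
  atom 12: C, bond orders sum to 4 (valence 4) → 0 H
  atom 13: N, bond orders sum to 3 (valence 3) → 0 H
Totals → C:9, H:12, Br:1, N:1, O:2.
In Hill order: C9H12BrNO2.

C9H12BrNO2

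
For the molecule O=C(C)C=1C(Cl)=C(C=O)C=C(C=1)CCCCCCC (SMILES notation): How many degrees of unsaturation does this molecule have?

Molecular formula: C16H21ClO2.
DoU = (2C + 2 + N − H − X) / 2, where X is the halogen count and O/S are ignored.
    = (2·16 + 2 + 0 − 21 − 1) / 2 = 12 / 2 = 6.

6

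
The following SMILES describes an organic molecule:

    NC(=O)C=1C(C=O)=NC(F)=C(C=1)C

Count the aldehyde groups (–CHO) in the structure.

The aldehyde motif appears at heavy-atom position 6 in the SMILES.
Other groups present: 1 amide.
Aldehyde count: 1.

1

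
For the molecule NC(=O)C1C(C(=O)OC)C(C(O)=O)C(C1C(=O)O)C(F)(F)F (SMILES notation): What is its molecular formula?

Walk through each heavy atom and fill implicit hydrogens from standard valence (C 4, N 3, O 2, S 2, halogen 1):
  atom 1: N, bond orders sum to 1 (valence 3) → 2 H
  atom 2: C, bond orders sum to 4 (valence 4) → 0 H
  atom 3: O, bond orders sum to 2 (valence 2) → 0 H
  atom 4: C, bond orders sum to 3 (valence 4) → 1 H
  atom 5: C, bond orders sum to 3 (valence 4) → 1 H
  atom 6: C, bond orders sum to 4 (valence 4) → 0 H
  atom 7: O, bond orders sum to 2 (valence 2) → 0 H
  atom 8: O, bond orders sum to 2 (valence 2) → 0 H
  atom 9: C, bond orders sum to 1 (valence 4) → 3 H
  atom 10: C, bond orders sum to 3 (valence 4) → 1 H
  atom 11: C, bond orders sum to 4 (valence 4) → 0 H
  atom 12: O, bond orders sum to 1 (valence 2) → 1 H
  atom 13: O, bond orders sum to 2 (valence 2) → 0 H
  atom 14: C, bond orders sum to 3 (valence 4) → 1 H
  atom 15: C, bond orders sum to 3 (valence 4) → 1 H
  atom 16: C, bond orders sum to 4 (valence 4) → 0 H
  atom 17: O, bond orders sum to 2 (valence 2) → 0 H
  atom 18: O, bond orders sum to 1 (valence 2) → 1 H
  atom 19: C, bond orders sum to 4 (valence 4) → 0 H
  atom 20: F (halogen, monovalent) → 0 H
  atom 21: F (halogen, monovalent) → 0 H
  atom 22: F (halogen, monovalent) → 0 H
Totals → C:11, H:12, F:3, N:1, O:7.
In Hill order: C11H12F3NO7.

C11H12F3NO7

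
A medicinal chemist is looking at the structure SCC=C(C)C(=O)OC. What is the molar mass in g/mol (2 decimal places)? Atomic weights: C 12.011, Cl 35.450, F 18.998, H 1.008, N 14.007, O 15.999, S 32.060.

146.20 g/mol

First, the molecular formula is C6H10O2S (counting implicit H from valence).
  C: 6 × 12.011 = 72.066
  H: 10 × 1.008 = 10.080
  O: 2 × 15.999 = 31.998
  S: 1 × 32.060 = 32.060
Sum: 6×12.011 + 10×1.008 + 2×15.999 + 1×32.060 = 146.204 → 146.20 g/mol.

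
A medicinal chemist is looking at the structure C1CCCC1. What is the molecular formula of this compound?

Walk through each heavy atom and fill implicit hydrogens from standard valence (C 4, N 3, O 2, S 2, halogen 1):
  atom 1: C, bond orders sum to 2 (valence 4) → 2 H
  atom 2: C, bond orders sum to 2 (valence 4) → 2 H
  atom 3: C, bond orders sum to 2 (valence 4) → 2 H
  atom 4: C, bond orders sum to 2 (valence 4) → 2 H
  atom 5: C, bond orders sum to 2 (valence 4) → 2 H
Totals → C:5, H:10.

C5H10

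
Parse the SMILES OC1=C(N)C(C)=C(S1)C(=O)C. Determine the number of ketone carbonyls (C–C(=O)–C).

1

The ketone motif appears at heavy-atom position 9 in the SMILES.
Other groups present: 1 hydroxyl, 1 primary amine.
Ketone count: 1.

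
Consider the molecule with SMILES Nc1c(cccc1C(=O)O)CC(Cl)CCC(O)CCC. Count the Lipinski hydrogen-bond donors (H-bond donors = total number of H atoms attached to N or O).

Donors: find every N or O and count the H atoms it carries.
  atom 1 (N): bond orders sum to 1 → 2 H
  atom 9 (O): bond orders sum to 2 → 0 H
  atom 10 (O): bond orders sum to 1 → 1 H
  atom 17 (O): bond orders sum to 1 → 1 H
Lipinski HBD = 4.

4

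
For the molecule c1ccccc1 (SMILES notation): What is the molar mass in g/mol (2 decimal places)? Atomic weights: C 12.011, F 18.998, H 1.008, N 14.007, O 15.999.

78.11 g/mol

First, the molecular formula is C6H6 (counting implicit H from valence).
  C: 6 × 12.011 = 72.066
  H: 6 × 1.008 = 6.048
Sum: 6×12.011 + 6×1.008 = 78.114 → 78.11 g/mol.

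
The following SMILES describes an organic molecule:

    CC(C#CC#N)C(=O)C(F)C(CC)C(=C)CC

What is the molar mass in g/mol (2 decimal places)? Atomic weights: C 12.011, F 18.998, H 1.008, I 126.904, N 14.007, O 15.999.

First, the molecular formula is C14H18FNO (counting implicit H from valence).
  C: 14 × 12.011 = 168.154
  F: 1 × 18.998 = 18.998
  H: 18 × 1.008 = 18.144
  N: 1 × 14.007 = 14.007
  O: 1 × 15.999 = 15.999
Sum: 14×12.011 + 1×18.998 + 18×1.008 + 1×14.007 + 1×15.999 = 235.302 → 235.30 g/mol.

235.30 g/mol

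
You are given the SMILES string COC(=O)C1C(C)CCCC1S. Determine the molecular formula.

C9H16O2S

Walk through each heavy atom and fill implicit hydrogens from standard valence (C 4, N 3, O 2, S 2, halogen 1):
  atom 1: C, bond orders sum to 1 (valence 4) → 3 H
  atom 2: O, bond orders sum to 2 (valence 2) → 0 H
  atom 3: C, bond orders sum to 4 (valence 4) → 0 H
  atom 4: O, bond orders sum to 2 (valence 2) → 0 H
  atom 5: C, bond orders sum to 3 (valence 4) → 1 H
  atom 6: C, bond orders sum to 3 (valence 4) → 1 H
  atom 7: C, bond orders sum to 1 (valence 4) → 3 H
  atom 8: C, bond orders sum to 2 (valence 4) → 2 H
  atom 9: C, bond orders sum to 2 (valence 4) → 2 H
  atom 10: C, bond orders sum to 2 (valence 4) → 2 H
  atom 11: C, bond orders sum to 3 (valence 4) → 1 H
  atom 12: S, bond orders sum to 1 (valence 2) → 1 H
Totals → C:9, H:16, O:2, S:1.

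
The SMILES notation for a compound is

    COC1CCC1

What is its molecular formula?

Walk through each heavy atom and fill implicit hydrogens from standard valence (C 4, N 3, O 2, S 2, halogen 1):
  atom 1: C, bond orders sum to 1 (valence 4) → 3 H
  atom 2: O, bond orders sum to 2 (valence 2) → 0 H
  atom 3: C, bond orders sum to 3 (valence 4) → 1 H
  atom 4: C, bond orders sum to 2 (valence 4) → 2 H
  atom 5: C, bond orders sum to 2 (valence 4) → 2 H
  atom 6: C, bond orders sum to 2 (valence 4) → 2 H
Totals → C:5, H:10, O:1.
In Hill order: C5H10O.

C5H10O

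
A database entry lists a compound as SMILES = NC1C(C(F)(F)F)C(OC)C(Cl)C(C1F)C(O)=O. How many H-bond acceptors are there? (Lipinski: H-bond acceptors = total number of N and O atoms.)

N atoms: 1; O atoms: 3.
Lipinski HBA = 1 + 3 = 4.

4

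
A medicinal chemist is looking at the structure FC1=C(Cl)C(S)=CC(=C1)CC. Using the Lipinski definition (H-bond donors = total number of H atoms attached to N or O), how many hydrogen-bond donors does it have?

0

Donors: find every N or O and count the H atoms it carries.
  (no N or O atoms present)
Lipinski HBD = 0.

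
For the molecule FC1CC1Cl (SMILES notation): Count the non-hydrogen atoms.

5

Every atom symbol written in the SMILES (organic subset) is one heavy atom; implicit H are not written.
Heavy atoms by element → C:3, Cl:1, F:1.
Total: 5.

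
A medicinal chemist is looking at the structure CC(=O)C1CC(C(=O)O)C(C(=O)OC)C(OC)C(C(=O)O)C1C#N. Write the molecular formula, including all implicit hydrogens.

Walk through each heavy atom and fill implicit hydrogens from standard valence (C 4, N 3, O 2, S 2, halogen 1):
  atom 1: C, bond orders sum to 1 (valence 4) → 3 H
  atom 2: C, bond orders sum to 4 (valence 4) → 0 H
  atom 3: O, bond orders sum to 2 (valence 2) → 0 H
  atom 4: C, bond orders sum to 3 (valence 4) → 1 H
  atom 5: C, bond orders sum to 2 (valence 4) → 2 H
  atom 6: C, bond orders sum to 3 (valence 4) → 1 H
  atom 7: C, bond orders sum to 4 (valence 4) → 0 H
  atom 8: O, bond orders sum to 2 (valence 2) → 0 H
  atom 9: O, bond orders sum to 1 (valence 2) → 1 H
  atom 10: C, bond orders sum to 3 (valence 4) → 1 H
  atom 11: C, bond orders sum to 4 (valence 4) → 0 H
  atom 12: O, bond orders sum to 2 (valence 2) → 0 H
  atom 13: O, bond orders sum to 2 (valence 2) → 0 H
  atom 14: C, bond orders sum to 1 (valence 4) → 3 H
  atom 15: C, bond orders sum to 3 (valence 4) → 1 H
  atom 16: O, bond orders sum to 2 (valence 2) → 0 H
  atom 17: C, bond orders sum to 1 (valence 4) → 3 H
  atom 18: C, bond orders sum to 3 (valence 4) → 1 H
  atom 19: C, bond orders sum to 4 (valence 4) → 0 H
  atom 20: O, bond orders sum to 2 (valence 2) → 0 H
  atom 21: O, bond orders sum to 1 (valence 2) → 1 H
  atom 22: C, bond orders sum to 3 (valence 4) → 1 H
  atom 23: C, bond orders sum to 4 (valence 4) → 0 H
  atom 24: N, bond orders sum to 3 (valence 3) → 0 H
Totals → C:15, H:19, N:1, O:8.

C15H19NO8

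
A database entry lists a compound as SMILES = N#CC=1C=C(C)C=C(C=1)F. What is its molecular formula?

Walk through each heavy atom and fill implicit hydrogens from standard valence (C 4, N 3, O 2, S 2, halogen 1):
  atom 1: N, bond orders sum to 3 (valence 3) → 0 H
  atom 2: C, bond orders sum to 4 (valence 4) → 0 H
  atom 3: C, bond orders sum to 4 (valence 4) → 0 H
  atom 4: C, bond orders sum to 3 (valence 4) → 1 H
  atom 5: C, bond orders sum to 4 (valence 4) → 0 H
  atom 6: C, bond orders sum to 1 (valence 4) → 3 H
  atom 7: C, bond orders sum to 3 (valence 4) → 1 H
  atom 8: C, bond orders sum to 4 (valence 4) → 0 H
  atom 9: C, bond orders sum to 3 (valence 4) → 1 H
  atom 10: F (halogen, monovalent) → 0 H
Totals → C:8, H:6, F:1, N:1.

C8H6FN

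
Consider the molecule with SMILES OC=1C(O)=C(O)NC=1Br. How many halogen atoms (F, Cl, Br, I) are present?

Halogen atoms appear at heavy-atom position 9 (1×Br).
Other groups present: 3 hydroxyl.
Halogen count: 1.

1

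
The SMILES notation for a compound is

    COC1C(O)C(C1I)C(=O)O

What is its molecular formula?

Walk through each heavy atom and fill implicit hydrogens from standard valence (C 4, N 3, O 2, S 2, halogen 1):
  atom 1: C, bond orders sum to 1 (valence 4) → 3 H
  atom 2: O, bond orders sum to 2 (valence 2) → 0 H
  atom 3: C, bond orders sum to 3 (valence 4) → 1 H
  atom 4: C, bond orders sum to 3 (valence 4) → 1 H
  atom 5: O, bond orders sum to 1 (valence 2) → 1 H
  atom 6: C, bond orders sum to 3 (valence 4) → 1 H
  atom 7: C, bond orders sum to 3 (valence 4) → 1 H
  atom 8: I (halogen, monovalent) → 0 H
  atom 9: C, bond orders sum to 4 (valence 4) → 0 H
  atom 10: O, bond orders sum to 2 (valence 2) → 0 H
  atom 11: O, bond orders sum to 1 (valence 2) → 1 H
Totals → C:6, H:9, I:1, O:4.

C6H9IO4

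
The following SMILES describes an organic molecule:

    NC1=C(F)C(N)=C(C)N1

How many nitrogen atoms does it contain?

Scan the SMILES for N atoms (remember two-letter symbols like Cl and Br are single atoms).
Nitrogen count: 3.

3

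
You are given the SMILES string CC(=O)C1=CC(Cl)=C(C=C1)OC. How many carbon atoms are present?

9

Count every carbon token in the SMILES (each C, including those in ring-closure positions and inside branches).
Carbon count: 9.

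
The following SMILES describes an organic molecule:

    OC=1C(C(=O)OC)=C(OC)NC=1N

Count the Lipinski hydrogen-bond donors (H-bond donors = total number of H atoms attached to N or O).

Donors: find every N or O and count the H atoms it carries.
  atom 1 (O): bond orders sum to 1 → 1 H
  atom 5 (O): bond orders sum to 2 → 0 H
  atom 6 (O): bond orders sum to 2 → 0 H
  atom 9 (O): bond orders sum to 2 → 0 H
  atom 11 (N): bond orders sum to 2 → 1 H
  atom 13 (N): bond orders sum to 1 → 2 H
Lipinski HBD = 4.

4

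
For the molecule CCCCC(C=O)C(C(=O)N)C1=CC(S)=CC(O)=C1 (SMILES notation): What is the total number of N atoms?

1

Scan the SMILES for N atoms (remember two-letter symbols like Cl and Br are single atoms).
Nitrogen count: 1.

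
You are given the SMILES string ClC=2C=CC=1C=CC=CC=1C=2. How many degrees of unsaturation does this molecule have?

Degree of unsaturation = (number of rings) + (number of π bonds).
Ring closures in the SMILES: 2.
π bonds: 5 double bonds (each 1 DoU) → 5 DoU from unsaturation.
Total DoU = 2 + 5 = 7.

7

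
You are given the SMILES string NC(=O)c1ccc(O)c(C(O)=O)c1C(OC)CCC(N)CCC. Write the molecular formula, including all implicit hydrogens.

Walk through each heavy atom and fill implicit hydrogens from standard valence (C 4, N 3, O 2, S 2, halogen 1); for lowercase aromatic atoms, an aromatic c carries 1 H when it has two neighbours and 0 H with three, and aromatic n carries 0 H:
  atom 1: N, bond orders sum to 1 (valence 3) → 2 H
  atom 2: C, bond orders sum to 4 (valence 4) → 0 H
  atom 3: O, bond orders sum to 2 (valence 2) → 0 H
  atom 4: aromatic c, 3 neighbours → 0 H
  atom 5: aromatic c, 2 neighbours → 1 H
  atom 6: aromatic c, 2 neighbours → 1 H
  atom 7: aromatic c, 3 neighbours → 0 H
  atom 8: O, bond orders sum to 1 (valence 2) → 1 H
  atom 9: aromatic c, 3 neighbours → 0 H
  atom 10: C, bond orders sum to 4 (valence 4) → 0 H
  atom 11: O, bond orders sum to 1 (valence 2) → 1 H
  atom 12: O, bond orders sum to 2 (valence 2) → 0 H
  atom 13: aromatic c, 3 neighbours → 0 H
  atom 14: C, bond orders sum to 3 (valence 4) → 1 H
  atom 15: O, bond orders sum to 2 (valence 2) → 0 H
  atom 16: C, bond orders sum to 1 (valence 4) → 3 H
  atom 17: C, bond orders sum to 2 (valence 4) → 2 H
  atom 18: C, bond orders sum to 2 (valence 4) → 2 H
  atom 19: C, bond orders sum to 3 (valence 4) → 1 H
  atom 20: N, bond orders sum to 1 (valence 3) → 2 H
  atom 21: C, bond orders sum to 2 (valence 4) → 2 H
  atom 22: C, bond orders sum to 2 (valence 4) → 2 H
  atom 23: C, bond orders sum to 1 (valence 4) → 3 H
Totals → C:16, H:24, N:2, O:5.
In Hill order: C16H24N2O5.

C16H24N2O5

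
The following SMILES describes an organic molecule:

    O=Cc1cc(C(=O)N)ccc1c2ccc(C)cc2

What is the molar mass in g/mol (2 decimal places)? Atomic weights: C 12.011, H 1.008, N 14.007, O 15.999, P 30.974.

239.27 g/mol

First, the molecular formula is C15H13NO2 (counting implicit H from valence).
  C: 15 × 12.011 = 180.165
  H: 13 × 1.008 = 13.104
  N: 1 × 14.007 = 14.007
  O: 2 × 15.999 = 31.998
Sum: 15×12.011 + 13×1.008 + 1×14.007 + 2×15.999 = 239.274 → 239.27 g/mol.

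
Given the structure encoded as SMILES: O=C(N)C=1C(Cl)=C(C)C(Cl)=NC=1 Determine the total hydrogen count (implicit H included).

6

Walk through each heavy atom and fill implicit hydrogens from standard valence (C 4, N 3, O 2, S 2, halogen 1):
  atom 1: O, bond orders sum to 2 (valence 2) → 0 H
  atom 2: C, bond orders sum to 4 (valence 4) → 0 H
  atom 3: N, bond orders sum to 1 (valence 3) → 2 H
  atom 4: C, bond orders sum to 4 (valence 4) → 0 H
  atom 5: C, bond orders sum to 4 (valence 4) → 0 H
  atom 6: Cl (halogen, monovalent) → 0 H
  atom 7: C, bond orders sum to 4 (valence 4) → 0 H
  atom 8: C, bond orders sum to 1 (valence 4) → 3 H
  atom 9: C, bond orders sum to 4 (valence 4) → 0 H
  atom 10: Cl (halogen, monovalent) → 0 H
  atom 11: N, bond orders sum to 3 (valence 3) → 0 H
  atom 12: C, bond orders sum to 3 (valence 4) → 1 H
Total hydrogens: 6.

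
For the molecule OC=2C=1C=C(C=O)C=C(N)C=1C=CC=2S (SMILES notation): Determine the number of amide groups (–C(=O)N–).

0

Scan the SMILES for the amide motif — none present.
Groups that are present: 1 aldehyde, 1 hydroxyl, 1 primary amine, 1 thiol.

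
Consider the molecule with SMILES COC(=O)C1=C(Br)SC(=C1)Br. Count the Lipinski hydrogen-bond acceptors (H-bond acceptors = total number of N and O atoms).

2

N atoms: 0; O atoms: 2.
Lipinski HBA = 0 + 2 = 2.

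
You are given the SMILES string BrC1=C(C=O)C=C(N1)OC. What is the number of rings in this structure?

In SMILES, each pair of matching ring-closure digits denotes one ring-closing bond; the number of such bonds equals the number of independent rings.
Ring-closure bonds here: 1.

1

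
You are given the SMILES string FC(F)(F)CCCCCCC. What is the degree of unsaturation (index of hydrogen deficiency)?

0

Degree of unsaturation = (number of rings) + (number of π bonds).
Ring closures in the SMILES: 0.
π bonds: none → 0 DoU from unsaturation.
Total DoU = 0 + 0 = 0.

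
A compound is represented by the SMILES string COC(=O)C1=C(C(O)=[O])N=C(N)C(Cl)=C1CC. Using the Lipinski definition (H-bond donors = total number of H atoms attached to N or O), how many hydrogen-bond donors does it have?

Donors: find every N or O and count the H atoms it carries.
  atom 2 (O): bond orders sum to 2 → 0 H
  atom 4 (O): bond orders sum to 2 → 0 H
  atom 8 (O): bond orders sum to 1 → 1 H
  atom 9 (O): bond orders sum to 2 → 0 H
  atom 10 (N): bond orders sum to 3 → 0 H
  atom 12 (N): bond orders sum to 1 → 2 H
Lipinski HBD = 3.

3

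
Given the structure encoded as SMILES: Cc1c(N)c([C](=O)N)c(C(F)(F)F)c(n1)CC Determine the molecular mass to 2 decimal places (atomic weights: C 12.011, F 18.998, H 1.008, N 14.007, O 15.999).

First, the molecular formula is C10H12F3N3O (counting implicit H from valence).
  C: 10 × 12.011 = 120.110
  F: 3 × 18.998 = 56.994
  H: 12 × 1.008 = 12.096
  N: 3 × 14.007 = 42.021
  O: 1 × 15.999 = 15.999
Sum: 10×12.011 + 3×18.998 + 12×1.008 + 3×14.007 + 1×15.999 = 247.220 → 247.22 g/mol.

247.22 g/mol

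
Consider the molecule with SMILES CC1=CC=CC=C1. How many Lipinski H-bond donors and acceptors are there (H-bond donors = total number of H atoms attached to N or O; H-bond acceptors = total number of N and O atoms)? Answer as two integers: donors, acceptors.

Donors: find every N or O and count the H atoms it carries.
  (no N or O atoms present)
Lipinski HBD = 0.
Acceptors: N atoms = 0, O atoms = 0 → HBA = 0.

0, 0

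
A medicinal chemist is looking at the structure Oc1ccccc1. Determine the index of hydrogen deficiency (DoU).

4

Molecular formula: C6H6O.
DoU = (2C + 2 + N − H − X) / 2, where X is the halogen count and O/S are ignored.
    = (2·6 + 2 + 0 − 6 − 0) / 2 = 8 / 2 = 4.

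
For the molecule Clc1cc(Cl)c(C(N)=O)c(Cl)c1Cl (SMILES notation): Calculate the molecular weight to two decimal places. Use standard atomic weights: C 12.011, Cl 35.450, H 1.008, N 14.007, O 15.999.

First, the molecular formula is C7H3Cl4NO (counting implicit H from valence).
  C: 7 × 12.011 = 84.077
  Cl: 4 × 35.450 = 141.800
  H: 3 × 1.008 = 3.024
  N: 1 × 14.007 = 14.007
  O: 1 × 15.999 = 15.999
Sum: 7×12.011 + 4×35.450 + 3×1.008 + 1×14.007 + 1×15.999 = 258.907 → 258.91 g/mol.

258.91 g/mol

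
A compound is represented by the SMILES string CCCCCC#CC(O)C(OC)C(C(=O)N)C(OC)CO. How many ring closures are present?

0

In SMILES, each pair of matching ring-closure digits denotes one ring-closing bond; the number of such bonds equals the number of independent rings.
Ring-closure bonds here: 0.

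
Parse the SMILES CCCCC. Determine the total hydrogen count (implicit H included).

12

Walk through each heavy atom and fill implicit hydrogens from standard valence (C 4, N 3, O 2, S 2, halogen 1):
  atom 1: C, bond orders sum to 1 (valence 4) → 3 H
  atom 2: C, bond orders sum to 2 (valence 4) → 2 H
  atom 3: C, bond orders sum to 2 (valence 4) → 2 H
  atom 4: C, bond orders sum to 2 (valence 4) → 2 H
  atom 5: C, bond orders sum to 1 (valence 4) → 3 H
Total hydrogens: 12.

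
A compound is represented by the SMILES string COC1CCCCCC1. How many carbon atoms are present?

8

Count every carbon token in the SMILES (each C, including those in ring-closure positions and inside branches).
Carbon count: 8.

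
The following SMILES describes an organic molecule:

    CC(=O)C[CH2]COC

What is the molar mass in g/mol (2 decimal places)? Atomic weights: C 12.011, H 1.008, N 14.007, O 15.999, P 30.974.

First, the molecular formula is C6H12O2 (counting implicit H from valence).
  C: 6 × 12.011 = 72.066
  H: 12 × 1.008 = 12.096
  O: 2 × 15.999 = 31.998
Sum: 6×12.011 + 12×1.008 + 2×15.999 = 116.160 → 116.16 g/mol.

116.16 g/mol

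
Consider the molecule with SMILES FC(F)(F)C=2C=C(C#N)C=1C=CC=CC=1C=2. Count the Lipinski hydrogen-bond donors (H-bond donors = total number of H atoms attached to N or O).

0

Donors: find every N or O and count the H atoms it carries.
  atom 9 (N): bond orders sum to 3 → 0 H
Lipinski HBD = 0.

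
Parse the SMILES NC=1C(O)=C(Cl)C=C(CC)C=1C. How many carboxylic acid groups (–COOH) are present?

0

Scan the SMILES for the carboxylic acid motif — none present.
Groups that are present: 1 hydroxyl, 1 primary amine.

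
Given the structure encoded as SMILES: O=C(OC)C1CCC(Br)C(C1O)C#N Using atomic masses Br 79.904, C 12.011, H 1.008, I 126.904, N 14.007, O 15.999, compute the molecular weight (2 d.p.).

First, the molecular formula is C9H12BrNO3 (counting implicit H from valence).
  Br: 1 × 79.904 = 79.904
  C: 9 × 12.011 = 108.099
  H: 12 × 1.008 = 12.096
  N: 1 × 14.007 = 14.007
  O: 3 × 15.999 = 47.997
Sum: 1×79.904 + 9×12.011 + 12×1.008 + 1×14.007 + 3×15.999 = 262.103 → 262.10 g/mol.

262.10 g/mol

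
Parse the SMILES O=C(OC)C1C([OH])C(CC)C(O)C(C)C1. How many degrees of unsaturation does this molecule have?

Degree of unsaturation = (number of rings) + (number of π bonds).
Ring closures in the SMILES: 1.
π bonds: 1 double bond (each 1 DoU) → 1 DoU from unsaturation.
Total DoU = 1 + 1 = 2.

2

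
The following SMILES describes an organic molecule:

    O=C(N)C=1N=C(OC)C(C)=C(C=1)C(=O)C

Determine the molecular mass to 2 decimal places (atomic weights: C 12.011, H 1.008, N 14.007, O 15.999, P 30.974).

First, the molecular formula is C10H12N2O3 (counting implicit H from valence).
  C: 10 × 12.011 = 120.110
  H: 12 × 1.008 = 12.096
  N: 2 × 14.007 = 28.014
  O: 3 × 15.999 = 47.997
Sum: 10×12.011 + 12×1.008 + 2×14.007 + 3×15.999 = 208.217 → 208.22 g/mol.

208.22 g/mol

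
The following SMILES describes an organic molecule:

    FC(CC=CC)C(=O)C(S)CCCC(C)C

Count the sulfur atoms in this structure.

1

Scan the SMILES for S atoms (remember two-letter symbols like Cl and Br are single atoms).
Sulfur count: 1.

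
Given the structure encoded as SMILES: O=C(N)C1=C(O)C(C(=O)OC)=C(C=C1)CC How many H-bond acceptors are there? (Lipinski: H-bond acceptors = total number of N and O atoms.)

N atoms: 1; O atoms: 4.
Lipinski HBA = 1 + 4 = 5.

5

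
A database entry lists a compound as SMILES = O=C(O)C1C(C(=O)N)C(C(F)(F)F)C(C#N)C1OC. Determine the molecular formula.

Walk through each heavy atom and fill implicit hydrogens from standard valence (C 4, N 3, O 2, S 2, halogen 1):
  atom 1: O, bond orders sum to 2 (valence 2) → 0 H
  atom 2: C, bond orders sum to 4 (valence 4) → 0 H
  atom 3: O, bond orders sum to 1 (valence 2) → 1 H
  atom 4: C, bond orders sum to 3 (valence 4) → 1 H
  atom 5: C, bond orders sum to 3 (valence 4) → 1 H
  atom 6: C, bond orders sum to 4 (valence 4) → 0 H
  atom 7: O, bond orders sum to 2 (valence 2) → 0 H
  atom 8: N, bond orders sum to 1 (valence 3) → 2 H
  atom 9: C, bond orders sum to 3 (valence 4) → 1 H
  atom 10: C, bond orders sum to 4 (valence 4) → 0 H
  atom 11: F (halogen, monovalent) → 0 H
  atom 12: F (halogen, monovalent) → 0 H
  atom 13: F (halogen, monovalent) → 0 H
  atom 14: C, bond orders sum to 3 (valence 4) → 1 H
  atom 15: C, bond orders sum to 4 (valence 4) → 0 H
  atom 16: N, bond orders sum to 3 (valence 3) → 0 H
  atom 17: C, bond orders sum to 3 (valence 4) → 1 H
  atom 18: O, bond orders sum to 2 (valence 2) → 0 H
  atom 19: C, bond orders sum to 1 (valence 4) → 3 H
Totals → C:10, H:11, F:3, N:2, O:4.
In Hill order: C10H11F3N2O4.

C10H11F3N2O4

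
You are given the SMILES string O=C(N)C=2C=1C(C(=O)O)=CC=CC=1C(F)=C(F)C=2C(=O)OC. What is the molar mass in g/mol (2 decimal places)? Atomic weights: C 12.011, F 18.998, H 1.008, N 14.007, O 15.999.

309.22 g/mol

First, the molecular formula is C14H9F2NO5 (counting implicit H from valence).
  C: 14 × 12.011 = 168.154
  F: 2 × 18.998 = 37.996
  H: 9 × 1.008 = 9.072
  N: 1 × 14.007 = 14.007
  O: 5 × 15.999 = 79.995
Sum: 14×12.011 + 2×18.998 + 9×1.008 + 1×14.007 + 5×15.999 = 309.224 → 309.22 g/mol.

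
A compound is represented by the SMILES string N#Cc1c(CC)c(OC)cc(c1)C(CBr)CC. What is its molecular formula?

C14H18BrNO

Walk through each heavy atom and fill implicit hydrogens from standard valence (C 4, N 3, O 2, S 2, halogen 1); for lowercase aromatic atoms, an aromatic c carries 1 H when it has two neighbours and 0 H with three, and aromatic n carries 0 H:
  atom 1: N, bond orders sum to 3 (valence 3) → 0 H
  atom 2: C, bond orders sum to 4 (valence 4) → 0 H
  atom 3: aromatic c, 3 neighbours → 0 H
  atom 4: aromatic c, 3 neighbours → 0 H
  atom 5: C, bond orders sum to 2 (valence 4) → 2 H
  atom 6: C, bond orders sum to 1 (valence 4) → 3 H
  atom 7: aromatic c, 3 neighbours → 0 H
  atom 8: O, bond orders sum to 2 (valence 2) → 0 H
  atom 9: C, bond orders sum to 1 (valence 4) → 3 H
  atom 10: aromatic c, 2 neighbours → 1 H
  atom 11: aromatic c, 3 neighbours → 0 H
  atom 12: aromatic c, 2 neighbours → 1 H
  atom 13: C, bond orders sum to 3 (valence 4) → 1 H
  atom 14: C, bond orders sum to 2 (valence 4) → 2 H
  atom 15: Br (halogen, monovalent) → 0 H
  atom 16: C, bond orders sum to 2 (valence 4) → 2 H
  atom 17: C, bond orders sum to 1 (valence 4) → 3 H
Totals → C:14, H:18, Br:1, N:1, O:1.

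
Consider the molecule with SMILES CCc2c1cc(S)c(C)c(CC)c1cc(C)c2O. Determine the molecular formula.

C16H20OS

Walk through each heavy atom and fill implicit hydrogens from standard valence (C 4, N 3, O 2, S 2, halogen 1); for lowercase aromatic atoms, an aromatic c carries 1 H when it has two neighbours and 0 H with three, and aromatic n carries 0 H:
  atom 1: C, bond orders sum to 1 (valence 4) → 3 H
  atom 2: C, bond orders sum to 2 (valence 4) → 2 H
  atom 3: aromatic c, 3 neighbours → 0 H
  atom 4: aromatic c, 3 neighbours → 0 H
  atom 5: aromatic c, 2 neighbours → 1 H
  atom 6: aromatic c, 3 neighbours → 0 H
  atom 7: S, bond orders sum to 1 (valence 2) → 1 H
  atom 8: aromatic c, 3 neighbours → 0 H
  atom 9: C, bond orders sum to 1 (valence 4) → 3 H
  atom 10: aromatic c, 3 neighbours → 0 H
  atom 11: C, bond orders sum to 2 (valence 4) → 2 H
  atom 12: C, bond orders sum to 1 (valence 4) → 3 H
  atom 13: aromatic c, 3 neighbours → 0 H
  atom 14: aromatic c, 2 neighbours → 1 H
  atom 15: aromatic c, 3 neighbours → 0 H
  atom 16: C, bond orders sum to 1 (valence 4) → 3 H
  atom 17: aromatic c, 3 neighbours → 0 H
  atom 18: O, bond orders sum to 1 (valence 2) → 1 H
Totals → C:16, H:20, O:1, S:1.
In Hill order: C16H20OS.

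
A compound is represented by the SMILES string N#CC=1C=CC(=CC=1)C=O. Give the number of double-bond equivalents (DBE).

7

Molecular formula: C8H5NO.
DoU = (2C + 2 + N − H − X) / 2, where X is the halogen count and O/S are ignored.
    = (2·8 + 2 + 1 − 5 − 0) / 2 = 14 / 2 = 7.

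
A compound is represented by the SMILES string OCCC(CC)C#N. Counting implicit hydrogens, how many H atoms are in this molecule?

Walk through each heavy atom and fill implicit hydrogens from standard valence (C 4, N 3, O 2, S 2, halogen 1):
  atom 1: O, bond orders sum to 1 (valence 2) → 1 H
  atom 2: C, bond orders sum to 2 (valence 4) → 2 H
  atom 3: C, bond orders sum to 2 (valence 4) → 2 H
  atom 4: C, bond orders sum to 3 (valence 4) → 1 H
  atom 5: C, bond orders sum to 2 (valence 4) → 2 H
  atom 6: C, bond orders sum to 1 (valence 4) → 3 H
  atom 7: C, bond orders sum to 4 (valence 4) → 0 H
  atom 8: N, bond orders sum to 3 (valence 3) → 0 H
Total hydrogens: 11.

11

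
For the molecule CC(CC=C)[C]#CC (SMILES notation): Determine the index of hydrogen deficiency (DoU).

Degree of unsaturation = (number of rings) + (number of π bonds).
Ring closures in the SMILES: 0.
π bonds: 1 double bond (each 1 DoU), 1 triple bond (each 2 DoU) → 3 DoU from unsaturation.
Total DoU = 0 + 3 = 3.

3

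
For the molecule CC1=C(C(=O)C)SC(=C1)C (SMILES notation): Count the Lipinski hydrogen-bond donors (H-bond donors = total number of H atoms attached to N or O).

Donors: find every N or O and count the H atoms it carries.
  atom 5 (O): bond orders sum to 2 → 0 H
Lipinski HBD = 0.

0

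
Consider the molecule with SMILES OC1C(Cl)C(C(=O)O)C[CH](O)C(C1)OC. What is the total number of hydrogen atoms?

Walk through each heavy atom and fill implicit hydrogens from standard valence (C 4, N 3, O 2, S 2, halogen 1):
  atom 1: O, bond orders sum to 1 (valence 2) → 1 H
  atom 2: C, bond orders sum to 3 (valence 4) → 1 H
  atom 3: C, bond orders sum to 3 (valence 4) → 1 H
  atom 4: Cl (halogen, monovalent) → 0 H
  atom 5: C, bond orders sum to 3 (valence 4) → 1 H
  atom 6: C, bond orders sum to 4 (valence 4) → 0 H
  atom 7: O, bond orders sum to 2 (valence 2) → 0 H
  atom 8: O, bond orders sum to 1 (valence 2) → 1 H
  atom 9: C, bond orders sum to 2 (valence 4) → 2 H
  atom 10: C with explicit H count 1
  atom 11: O, bond orders sum to 1 (valence 2) → 1 H
  atom 12: C, bond orders sum to 3 (valence 4) → 1 H
  atom 13: C, bond orders sum to 2 (valence 4) → 2 H
  atom 14: O, bond orders sum to 2 (valence 2) → 0 H
  atom 15: C, bond orders sum to 1 (valence 4) → 3 H
Total hydrogens: 15.

15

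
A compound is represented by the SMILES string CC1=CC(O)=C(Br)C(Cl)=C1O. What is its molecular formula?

C7H6BrClO2

Walk through each heavy atom and fill implicit hydrogens from standard valence (C 4, N 3, O 2, S 2, halogen 1):
  atom 1: C, bond orders sum to 1 (valence 4) → 3 H
  atom 2: C, bond orders sum to 4 (valence 4) → 0 H
  atom 3: C, bond orders sum to 3 (valence 4) → 1 H
  atom 4: C, bond orders sum to 4 (valence 4) → 0 H
  atom 5: O, bond orders sum to 1 (valence 2) → 1 H
  atom 6: C, bond orders sum to 4 (valence 4) → 0 H
  atom 7: Br (halogen, monovalent) → 0 H
  atom 8: C, bond orders sum to 4 (valence 4) → 0 H
  atom 9: Cl (halogen, monovalent) → 0 H
  atom 10: C, bond orders sum to 4 (valence 4) → 0 H
  atom 11: O, bond orders sum to 1 (valence 2) → 1 H
Totals → C:7, H:6, Br:1, Cl:1, O:2.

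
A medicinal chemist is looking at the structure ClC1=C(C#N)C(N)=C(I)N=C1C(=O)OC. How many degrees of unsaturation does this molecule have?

Molecular formula: C8H5ClIN3O2.
DoU = (2C + 2 + N − H − X) / 2, where X is the halogen count and O/S are ignored.
    = (2·8 + 2 + 3 − 5 − 2) / 2 = 14 / 2 = 7.

7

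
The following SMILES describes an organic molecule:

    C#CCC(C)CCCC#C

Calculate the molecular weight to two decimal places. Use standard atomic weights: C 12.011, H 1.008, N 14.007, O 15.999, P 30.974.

134.22 g/mol

First, the molecular formula is C10H14 (counting implicit H from valence).
  C: 10 × 12.011 = 120.110
  H: 14 × 1.008 = 14.112
Sum: 10×12.011 + 14×1.008 = 134.222 → 134.22 g/mol.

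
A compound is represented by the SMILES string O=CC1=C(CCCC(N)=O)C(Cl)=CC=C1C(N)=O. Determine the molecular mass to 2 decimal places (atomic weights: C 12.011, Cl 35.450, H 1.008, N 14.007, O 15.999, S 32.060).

First, the molecular formula is C12H13ClN2O3 (counting implicit H from valence).
  C: 12 × 12.011 = 144.132
  Cl: 1 × 35.450 = 35.450
  H: 13 × 1.008 = 13.104
  N: 2 × 14.007 = 28.014
  O: 3 × 15.999 = 47.997
Sum: 12×12.011 + 1×35.450 + 13×1.008 + 2×14.007 + 3×15.999 = 268.697 → 268.70 g/mol.

268.70 g/mol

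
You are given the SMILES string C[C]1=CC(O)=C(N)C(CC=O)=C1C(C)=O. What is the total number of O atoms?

3

Scan the SMILES for O atoms (remember two-letter symbols like Cl and Br are single atoms).
Oxygen count: 3.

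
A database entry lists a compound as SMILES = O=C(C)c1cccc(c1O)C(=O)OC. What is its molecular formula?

C10H10O4

Walk through each heavy atom and fill implicit hydrogens from standard valence (C 4, N 3, O 2, S 2, halogen 1); for lowercase aromatic atoms, an aromatic c carries 1 H when it has two neighbours and 0 H with three, and aromatic n carries 0 H:
  atom 1: O, bond orders sum to 2 (valence 2) → 0 H
  atom 2: C, bond orders sum to 4 (valence 4) → 0 H
  atom 3: C, bond orders sum to 1 (valence 4) → 3 H
  atom 4: aromatic c, 3 neighbours → 0 H
  atom 5: aromatic c, 2 neighbours → 1 H
  atom 6: aromatic c, 2 neighbours → 1 H
  atom 7: aromatic c, 2 neighbours → 1 H
  atom 8: aromatic c, 3 neighbours → 0 H
  atom 9: aromatic c, 3 neighbours → 0 H
  atom 10: O, bond orders sum to 1 (valence 2) → 1 H
  atom 11: C, bond orders sum to 4 (valence 4) → 0 H
  atom 12: O, bond orders sum to 2 (valence 2) → 0 H
  atom 13: O, bond orders sum to 2 (valence 2) → 0 H
  atom 14: C, bond orders sum to 1 (valence 4) → 3 H
Totals → C:10, H:10, O:4.
In Hill order: C10H10O4.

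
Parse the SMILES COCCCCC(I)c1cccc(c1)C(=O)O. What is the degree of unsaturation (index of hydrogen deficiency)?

5

Molecular formula: C13H17IO3.
DoU = (2C + 2 + N − H − X) / 2, where X is the halogen count and O/S are ignored.
    = (2·13 + 2 + 0 − 17 − 1) / 2 = 10 / 2 = 5.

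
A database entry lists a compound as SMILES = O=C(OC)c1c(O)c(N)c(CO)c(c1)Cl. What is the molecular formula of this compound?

C9H10ClNO4

Walk through each heavy atom and fill implicit hydrogens from standard valence (C 4, N 3, O 2, S 2, halogen 1); for lowercase aromatic atoms, an aromatic c carries 1 H when it has two neighbours and 0 H with three, and aromatic n carries 0 H:
  atom 1: O, bond orders sum to 2 (valence 2) → 0 H
  atom 2: C, bond orders sum to 4 (valence 4) → 0 H
  atom 3: O, bond orders sum to 2 (valence 2) → 0 H
  atom 4: C, bond orders sum to 1 (valence 4) → 3 H
  atom 5: aromatic c, 3 neighbours → 0 H
  atom 6: aromatic c, 3 neighbours → 0 H
  atom 7: O, bond orders sum to 1 (valence 2) → 1 H
  atom 8: aromatic c, 3 neighbours → 0 H
  atom 9: N, bond orders sum to 1 (valence 3) → 2 H
  atom 10: aromatic c, 3 neighbours → 0 H
  atom 11: C, bond orders sum to 2 (valence 4) → 2 H
  atom 12: O, bond orders sum to 1 (valence 2) → 1 H
  atom 13: aromatic c, 3 neighbours → 0 H
  atom 14: aromatic c, 2 neighbours → 1 H
  atom 15: Cl (halogen, monovalent) → 0 H
Totals → C:9, H:10, Cl:1, N:1, O:4.
In Hill order: C9H10ClNO4.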